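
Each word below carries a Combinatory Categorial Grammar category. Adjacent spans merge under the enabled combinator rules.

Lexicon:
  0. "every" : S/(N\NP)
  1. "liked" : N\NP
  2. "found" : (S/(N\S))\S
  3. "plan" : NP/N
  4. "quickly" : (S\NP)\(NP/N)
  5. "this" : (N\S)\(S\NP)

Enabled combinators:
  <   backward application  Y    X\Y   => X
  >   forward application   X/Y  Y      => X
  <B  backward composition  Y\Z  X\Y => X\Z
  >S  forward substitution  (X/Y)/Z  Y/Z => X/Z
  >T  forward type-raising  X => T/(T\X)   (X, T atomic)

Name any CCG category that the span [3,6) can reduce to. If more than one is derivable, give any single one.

[0,6] S   >
  [0,3] S/(N\S)   <
    [0,2] S   >
      [0,1] "every" : S/(N\NP)
      [1,2] "liked" : N\NP
    [2,3] "found" : (S/(N\S))\S
  [3,6] N\S   <
    [3,5] S\NP   <
      [3,4] "plan" : NP/N
      [4,5] "quickly" : (S\NP)\(NP/N)
    [5,6] "this" : (N\S)\(S\NP)

N\S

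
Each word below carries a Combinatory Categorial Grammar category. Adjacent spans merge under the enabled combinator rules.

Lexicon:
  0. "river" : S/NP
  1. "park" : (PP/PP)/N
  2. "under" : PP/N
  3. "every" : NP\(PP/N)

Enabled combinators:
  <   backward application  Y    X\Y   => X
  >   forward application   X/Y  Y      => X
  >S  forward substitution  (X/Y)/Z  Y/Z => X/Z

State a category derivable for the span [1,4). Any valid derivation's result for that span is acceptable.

NP

[0,4] S   >
  [0,1] "river" : S/NP
  [1,4] NP   <
    [1,3] PP/N   >S
      [1,2] "park" : (PP/PP)/N
      [2,3] "under" : PP/N
    [3,4] "every" : NP\(PP/N)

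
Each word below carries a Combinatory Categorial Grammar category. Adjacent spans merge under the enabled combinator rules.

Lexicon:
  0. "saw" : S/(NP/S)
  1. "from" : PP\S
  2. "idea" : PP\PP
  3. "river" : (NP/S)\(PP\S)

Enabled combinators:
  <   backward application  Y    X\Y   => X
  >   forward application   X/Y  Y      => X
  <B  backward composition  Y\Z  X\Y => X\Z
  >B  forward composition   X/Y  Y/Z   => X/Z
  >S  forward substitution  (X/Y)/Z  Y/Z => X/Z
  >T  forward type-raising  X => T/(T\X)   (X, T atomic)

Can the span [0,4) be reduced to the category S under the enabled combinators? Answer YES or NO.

[0,4] S   >
  [0,1] "saw" : S/(NP/S)
  [1,4] NP/S   <
    [1,3] PP\S   <B
      [1,2] "from" : PP\S
      [2,3] "idea" : PP\PP
    [3,4] "river" : (NP/S)\(PP\S)

YES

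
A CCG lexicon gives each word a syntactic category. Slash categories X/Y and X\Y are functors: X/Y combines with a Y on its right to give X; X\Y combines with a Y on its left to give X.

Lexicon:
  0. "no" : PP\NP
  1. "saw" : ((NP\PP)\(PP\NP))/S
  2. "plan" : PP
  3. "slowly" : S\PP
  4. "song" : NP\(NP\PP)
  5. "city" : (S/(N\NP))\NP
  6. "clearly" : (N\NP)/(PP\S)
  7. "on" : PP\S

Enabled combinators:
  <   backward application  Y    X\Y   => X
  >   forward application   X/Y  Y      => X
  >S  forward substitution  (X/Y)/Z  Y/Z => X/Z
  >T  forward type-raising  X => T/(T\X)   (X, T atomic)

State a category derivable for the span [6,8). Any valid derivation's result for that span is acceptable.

N\NP

[0,8] S   >
  [0,6] S/(N\NP)   <
    [0,5] NP   <
      [0,4] NP\PP   <
        [0,1] "no" : PP\NP
        [1,4] (NP\PP)\(PP\NP)   >
          [1,2] "saw" : ((NP\PP)\(PP\NP))/S
          [2,4] S   <
            [2,3] "plan" : PP
            [3,4] "slowly" : S\PP
      [4,5] "song" : NP\(NP\PP)
    [5,6] "city" : (S/(N\NP))\NP
  [6,8] N\NP   >
    [6,7] "clearly" : (N\NP)/(PP\S)
    [7,8] "on" : PP\S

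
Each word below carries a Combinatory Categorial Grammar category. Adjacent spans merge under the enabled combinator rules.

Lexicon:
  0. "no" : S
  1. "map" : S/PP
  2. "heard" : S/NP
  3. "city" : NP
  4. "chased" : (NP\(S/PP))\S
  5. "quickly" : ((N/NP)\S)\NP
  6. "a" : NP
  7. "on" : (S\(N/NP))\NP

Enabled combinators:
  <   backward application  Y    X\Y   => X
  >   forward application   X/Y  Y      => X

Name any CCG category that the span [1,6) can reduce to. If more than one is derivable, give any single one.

(N/NP)\S

[0,8] S   <
  [0,6] N/NP   <
    [0,1] "no" : S
    [1,6] (N/NP)\S   <
      [1,5] NP   <
        [1,2] "map" : S/PP
        [2,5] NP\(S/PP)   <
          [2,4] S   >
            [2,3] "heard" : S/NP
            [3,4] "city" : NP
          [4,5] "chased" : (NP\(S/PP))\S
      [5,6] "quickly" : ((N/NP)\S)\NP
  [6,8] S\(N/NP)   <
    [6,7] "a" : NP
    [7,8] "on" : (S\(N/NP))\NP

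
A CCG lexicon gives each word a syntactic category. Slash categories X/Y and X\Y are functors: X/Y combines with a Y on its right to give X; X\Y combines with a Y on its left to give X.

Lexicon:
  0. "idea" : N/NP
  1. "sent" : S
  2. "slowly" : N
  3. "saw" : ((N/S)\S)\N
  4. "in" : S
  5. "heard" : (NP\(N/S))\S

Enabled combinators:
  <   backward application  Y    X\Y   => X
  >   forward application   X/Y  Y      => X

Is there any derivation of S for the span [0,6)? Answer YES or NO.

N/NP S N ((N/S)\S)\N S (NP\(N/S))\S
CKY chart[0,6] = {N}; S ∉ chart

NO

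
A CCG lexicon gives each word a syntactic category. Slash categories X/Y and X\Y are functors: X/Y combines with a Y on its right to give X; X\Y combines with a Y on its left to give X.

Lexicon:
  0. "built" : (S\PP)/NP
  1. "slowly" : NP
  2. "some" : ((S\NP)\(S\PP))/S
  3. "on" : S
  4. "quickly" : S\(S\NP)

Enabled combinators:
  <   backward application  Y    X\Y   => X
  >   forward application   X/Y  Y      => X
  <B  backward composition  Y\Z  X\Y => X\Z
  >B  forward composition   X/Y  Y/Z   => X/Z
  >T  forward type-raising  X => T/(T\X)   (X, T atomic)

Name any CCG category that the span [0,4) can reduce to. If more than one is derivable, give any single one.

S\NP

[0,5] S   <
  [0,4] S\NP   <
    [0,2] S\PP   >
      [0,1] "built" : (S\PP)/NP
      [1,2] "slowly" : NP
    [2,4] (S\NP)\(S\PP)   >
      [2,3] "some" : ((S\NP)\(S\PP))/S
      [3,4] "on" : S
  [4,5] "quickly" : S\(S\NP)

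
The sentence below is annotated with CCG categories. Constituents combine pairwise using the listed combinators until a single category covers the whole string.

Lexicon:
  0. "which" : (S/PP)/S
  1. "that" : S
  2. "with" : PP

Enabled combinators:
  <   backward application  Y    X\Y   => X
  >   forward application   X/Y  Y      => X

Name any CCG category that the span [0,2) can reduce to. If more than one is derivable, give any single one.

[0,3] S   >
  [0,2] S/PP   >
    [0,1] "which" : (S/PP)/S
    [1,2] "that" : S
  [2,3] "with" : PP

S/PP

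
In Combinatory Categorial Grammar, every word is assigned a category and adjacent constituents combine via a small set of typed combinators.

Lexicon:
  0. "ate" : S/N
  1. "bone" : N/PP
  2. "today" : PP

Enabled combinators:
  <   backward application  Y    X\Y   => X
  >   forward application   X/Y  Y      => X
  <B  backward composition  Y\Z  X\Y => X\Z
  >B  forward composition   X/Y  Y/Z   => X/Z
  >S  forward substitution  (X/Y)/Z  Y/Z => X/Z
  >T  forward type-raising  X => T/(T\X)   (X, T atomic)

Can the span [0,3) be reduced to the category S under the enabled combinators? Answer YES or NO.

[0,3] S   >
  [0,1] "ate" : S/N
  [1,3] N   >
    [1,2] "bone" : N/PP
    [2,3] "today" : PP

YES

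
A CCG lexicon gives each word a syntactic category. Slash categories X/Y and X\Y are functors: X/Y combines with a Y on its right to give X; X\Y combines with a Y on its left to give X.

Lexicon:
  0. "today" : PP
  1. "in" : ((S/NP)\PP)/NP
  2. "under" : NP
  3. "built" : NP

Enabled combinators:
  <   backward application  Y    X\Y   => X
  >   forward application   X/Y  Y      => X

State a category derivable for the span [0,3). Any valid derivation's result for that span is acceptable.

[0,4] S   >
  [0,3] S/NP   <
    [0,1] "today" : PP
    [1,3] (S/NP)\PP   >
      [1,2] "in" : ((S/NP)\PP)/NP
      [2,3] "under" : NP
  [3,4] "built" : NP

S/NP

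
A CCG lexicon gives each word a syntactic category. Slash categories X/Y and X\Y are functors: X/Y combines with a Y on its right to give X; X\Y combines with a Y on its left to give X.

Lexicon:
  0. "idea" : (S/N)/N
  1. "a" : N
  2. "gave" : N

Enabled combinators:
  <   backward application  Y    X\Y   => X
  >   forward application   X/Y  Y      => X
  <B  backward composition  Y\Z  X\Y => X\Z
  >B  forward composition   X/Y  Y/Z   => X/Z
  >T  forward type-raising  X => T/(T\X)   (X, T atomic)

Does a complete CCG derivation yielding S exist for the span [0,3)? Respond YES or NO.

[0,3] S   >
  [0,2] S/N   >
    [0,1] "idea" : (S/N)/N
    [1,2] "a" : N
  [2,3] "gave" : N

YES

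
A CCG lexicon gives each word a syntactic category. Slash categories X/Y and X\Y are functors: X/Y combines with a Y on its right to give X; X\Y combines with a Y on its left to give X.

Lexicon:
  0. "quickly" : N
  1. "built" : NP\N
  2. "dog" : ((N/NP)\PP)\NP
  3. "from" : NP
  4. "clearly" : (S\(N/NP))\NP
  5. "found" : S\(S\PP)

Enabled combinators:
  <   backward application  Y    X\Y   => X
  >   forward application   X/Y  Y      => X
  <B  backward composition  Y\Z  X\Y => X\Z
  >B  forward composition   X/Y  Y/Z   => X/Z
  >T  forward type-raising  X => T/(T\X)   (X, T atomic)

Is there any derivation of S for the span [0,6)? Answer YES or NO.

[0,6] S   <
  [0,5] S\PP   <B
    [0,3] (N/NP)\PP   <
      [0,2] NP   <
        [0,1] "quickly" : N
        [1,2] "built" : NP\N
      [2,3] "dog" : ((N/NP)\PP)\NP
    [3,5] S\(N/NP)   <
      [3,4] "from" : NP
      [4,5] "clearly" : (S\(N/NP))\NP
  [5,6] "found" : S\(S\PP)

YES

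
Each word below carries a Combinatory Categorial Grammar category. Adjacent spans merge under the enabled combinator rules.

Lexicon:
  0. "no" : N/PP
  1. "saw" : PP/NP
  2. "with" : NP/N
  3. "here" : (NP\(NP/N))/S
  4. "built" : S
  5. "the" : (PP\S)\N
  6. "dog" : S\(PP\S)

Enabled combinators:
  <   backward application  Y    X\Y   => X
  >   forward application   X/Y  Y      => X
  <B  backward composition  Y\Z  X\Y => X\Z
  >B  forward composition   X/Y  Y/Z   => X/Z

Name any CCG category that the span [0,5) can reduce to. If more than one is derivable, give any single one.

N

[0,7] S   <
  [0,5] N   >
    [0,2] N/NP   >B
      [0,1] "no" : N/PP
      [1,2] "saw" : PP/NP
    [2,5] NP   <
      [2,3] "with" : NP/N
      [3,5] NP\(NP/N)   >
        [3,4] "here" : (NP\(NP/N))/S
        [4,5] "built" : S
  [5,7] S\N   <B
    [5,6] "the" : (PP\S)\N
    [6,7] "dog" : S\(PP\S)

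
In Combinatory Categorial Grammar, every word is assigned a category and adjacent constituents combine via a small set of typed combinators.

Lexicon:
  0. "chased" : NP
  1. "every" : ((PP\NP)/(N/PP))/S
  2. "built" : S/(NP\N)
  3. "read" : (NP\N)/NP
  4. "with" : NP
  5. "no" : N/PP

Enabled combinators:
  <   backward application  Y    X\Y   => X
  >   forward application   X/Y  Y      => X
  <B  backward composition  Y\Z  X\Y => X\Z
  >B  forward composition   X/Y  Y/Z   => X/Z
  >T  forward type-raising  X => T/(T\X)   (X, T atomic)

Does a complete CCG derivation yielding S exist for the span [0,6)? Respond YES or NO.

NP ((PP\NP)/(N/PP))/S S/(NP\N) (NP\N)/NP NP N/PP
CKY chart[0,6] = {N/(N\PP), NP/(NP\PP), PP, PP/(PP\PP), S/(S\PP)}; S ∉ chart

NO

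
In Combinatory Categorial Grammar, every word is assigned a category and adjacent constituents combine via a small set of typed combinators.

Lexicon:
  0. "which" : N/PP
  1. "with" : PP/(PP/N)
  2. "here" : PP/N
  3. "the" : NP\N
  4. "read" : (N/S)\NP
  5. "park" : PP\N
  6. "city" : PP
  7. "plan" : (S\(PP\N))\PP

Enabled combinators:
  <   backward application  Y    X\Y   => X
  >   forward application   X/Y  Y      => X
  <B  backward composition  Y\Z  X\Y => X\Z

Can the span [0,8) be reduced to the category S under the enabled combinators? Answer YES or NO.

NO

N/PP PP/(PP/N) PP/N NP\N (N/S)\NP PP\N PP (S\(PP\N))\PP
CKY chart[0,8] = {N}; S ∉ chart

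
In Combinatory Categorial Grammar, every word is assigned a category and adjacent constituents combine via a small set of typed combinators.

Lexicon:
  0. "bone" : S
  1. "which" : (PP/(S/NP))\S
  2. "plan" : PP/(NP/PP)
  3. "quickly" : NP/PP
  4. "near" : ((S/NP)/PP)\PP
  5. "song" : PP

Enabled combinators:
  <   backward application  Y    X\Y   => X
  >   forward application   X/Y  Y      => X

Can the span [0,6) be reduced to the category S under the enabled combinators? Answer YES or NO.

NO

S (PP/(S/NP))\S PP/(NP/PP) NP/PP ((S/NP)/PP)\PP PP
CKY chart[0,6] = {PP}; S ∉ chart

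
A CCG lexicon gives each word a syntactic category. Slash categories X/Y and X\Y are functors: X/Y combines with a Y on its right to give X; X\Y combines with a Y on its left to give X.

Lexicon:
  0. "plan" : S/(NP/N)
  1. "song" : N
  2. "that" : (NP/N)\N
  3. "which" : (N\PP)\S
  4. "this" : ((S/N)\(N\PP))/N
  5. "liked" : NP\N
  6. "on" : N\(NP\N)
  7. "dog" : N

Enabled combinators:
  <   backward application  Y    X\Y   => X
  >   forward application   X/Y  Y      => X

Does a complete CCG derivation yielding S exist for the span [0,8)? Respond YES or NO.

[0,8] S   >
  [0,7] S/N   <
    [0,4] N\PP   <
      [0,3] S   >
        [0,1] "plan" : S/(NP/N)
        [1,3] NP/N   <
          [1,2] "song" : N
          [2,3] "that" : (NP/N)\N
      [3,4] "which" : (N\PP)\S
    [4,7] (S/N)\(N\PP)   >
      [4,5] "this" : ((S/N)\(N\PP))/N
      [5,7] N   <
        [5,6] "liked" : NP\N
        [6,7] "on" : N\(NP\N)
  [7,8] "dog" : N

YES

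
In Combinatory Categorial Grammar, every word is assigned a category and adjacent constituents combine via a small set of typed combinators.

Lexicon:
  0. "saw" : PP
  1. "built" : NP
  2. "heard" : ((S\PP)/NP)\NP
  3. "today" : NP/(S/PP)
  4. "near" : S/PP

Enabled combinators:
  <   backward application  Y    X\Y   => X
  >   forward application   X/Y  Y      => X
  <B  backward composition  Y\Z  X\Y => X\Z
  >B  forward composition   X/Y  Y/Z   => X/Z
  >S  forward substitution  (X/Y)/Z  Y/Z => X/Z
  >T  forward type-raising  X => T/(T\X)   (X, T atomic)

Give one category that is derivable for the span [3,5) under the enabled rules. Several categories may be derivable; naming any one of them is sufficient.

NP

[0,5] S   >
  [0,1] S/(S\PP)   >T
    [0,1] "saw" : PP
  [1,5] S\PP   >
    [1,3] (S\PP)/NP   <
      [1,2] "built" : NP
      [2,3] "heard" : ((S\PP)/NP)\NP
    [3,5] NP   >
      [3,4] "today" : NP/(S/PP)
      [4,5] "near" : S/PP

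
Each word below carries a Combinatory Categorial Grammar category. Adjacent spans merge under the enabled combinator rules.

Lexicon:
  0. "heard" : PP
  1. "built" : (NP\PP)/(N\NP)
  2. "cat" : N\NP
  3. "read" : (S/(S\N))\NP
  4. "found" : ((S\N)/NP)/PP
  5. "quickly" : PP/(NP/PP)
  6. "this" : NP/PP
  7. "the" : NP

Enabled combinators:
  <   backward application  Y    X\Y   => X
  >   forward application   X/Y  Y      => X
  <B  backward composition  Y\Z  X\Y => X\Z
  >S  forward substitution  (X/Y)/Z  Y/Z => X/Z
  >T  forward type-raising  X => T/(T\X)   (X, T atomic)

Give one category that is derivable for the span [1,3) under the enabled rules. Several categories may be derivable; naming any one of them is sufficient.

[0,8] S   >
  [0,4] S/(S\N)   <
    [0,3] NP   <
      [0,1] "heard" : PP
      [1,3] NP\PP   >
        [1,2] "built" : (NP\PP)/(N\NP)
        [2,3] "cat" : N\NP
    [3,4] "read" : (S/(S\N))\NP
  [4,8] S\N   >
    [4,7] (S\N)/NP   >
      [4,5] "found" : ((S\N)/NP)/PP
      [5,7] PP   >
        [5,6] "quickly" : PP/(NP/PP)
        [6,7] "this" : NP/PP
    [7,8] "the" : NP

NP\PP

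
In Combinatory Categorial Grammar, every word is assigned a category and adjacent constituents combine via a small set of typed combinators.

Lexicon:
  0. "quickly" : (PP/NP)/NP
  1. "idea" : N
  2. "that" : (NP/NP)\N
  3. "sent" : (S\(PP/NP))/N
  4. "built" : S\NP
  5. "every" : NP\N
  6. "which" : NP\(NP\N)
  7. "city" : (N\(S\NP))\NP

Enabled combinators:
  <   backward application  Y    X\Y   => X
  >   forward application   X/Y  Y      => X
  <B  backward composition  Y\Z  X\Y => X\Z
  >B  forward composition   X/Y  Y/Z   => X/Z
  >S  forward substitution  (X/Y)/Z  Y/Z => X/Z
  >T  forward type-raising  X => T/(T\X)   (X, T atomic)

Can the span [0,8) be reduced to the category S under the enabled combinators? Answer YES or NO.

[0,8] S   <
  [0,3] PP/NP   >S
    [0,1] "quickly" : (PP/NP)/NP
    [1,3] NP/NP   <
      [1,2] "idea" : N
      [2,3] "that" : (NP/NP)\N
  [3,8] S\(PP/NP)   >
    [3,4] "sent" : (S\(PP/NP))/N
    [4,8] N   <
      [4,5] "built" : S\NP
      [5,8] N\(S\NP)   <
        [5,7] NP   <
          [5,6] "every" : NP\N
          [6,7] "which" : NP\(NP\N)
        [7,8] "city" : (N\(S\NP))\NP

YES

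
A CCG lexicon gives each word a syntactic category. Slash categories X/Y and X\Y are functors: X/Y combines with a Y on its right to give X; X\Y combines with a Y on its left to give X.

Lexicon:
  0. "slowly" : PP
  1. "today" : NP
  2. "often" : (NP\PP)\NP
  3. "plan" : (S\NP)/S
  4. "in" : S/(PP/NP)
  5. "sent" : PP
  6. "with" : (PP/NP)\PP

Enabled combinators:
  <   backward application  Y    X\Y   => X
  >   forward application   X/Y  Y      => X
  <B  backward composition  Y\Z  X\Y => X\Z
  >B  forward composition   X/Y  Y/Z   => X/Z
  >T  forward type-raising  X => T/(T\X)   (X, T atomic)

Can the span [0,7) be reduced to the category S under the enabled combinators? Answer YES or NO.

YES

[0,7] S   <
  [0,3] NP   <
    [0,1] "slowly" : PP
    [1,3] NP\PP   <
      [1,2] "today" : NP
      [2,3] "often" : (NP\PP)\NP
  [3,7] S\NP   >
    [3,4] "plan" : (S\NP)/S
    [4,7] S   >
      [4,5] "in" : S/(PP/NP)
      [5,7] PP/NP   <
        [5,6] "sent" : PP
        [6,7] "with" : (PP/NP)\PP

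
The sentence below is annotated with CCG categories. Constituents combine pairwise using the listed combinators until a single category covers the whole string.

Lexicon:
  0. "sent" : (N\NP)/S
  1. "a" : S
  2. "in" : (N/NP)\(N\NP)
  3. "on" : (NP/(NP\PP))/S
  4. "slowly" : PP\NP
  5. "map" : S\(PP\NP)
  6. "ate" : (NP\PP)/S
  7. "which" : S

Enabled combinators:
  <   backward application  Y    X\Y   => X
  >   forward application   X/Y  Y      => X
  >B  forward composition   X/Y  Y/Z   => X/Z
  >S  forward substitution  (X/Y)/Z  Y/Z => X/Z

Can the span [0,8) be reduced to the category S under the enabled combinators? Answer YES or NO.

(N\NP)/S S (N/NP)\(N\NP) (NP/(NP\PP))/S PP\NP S\(PP\NP) (NP\PP)/S S
CKY chart[0,8] = {N}; S ∉ chart

NO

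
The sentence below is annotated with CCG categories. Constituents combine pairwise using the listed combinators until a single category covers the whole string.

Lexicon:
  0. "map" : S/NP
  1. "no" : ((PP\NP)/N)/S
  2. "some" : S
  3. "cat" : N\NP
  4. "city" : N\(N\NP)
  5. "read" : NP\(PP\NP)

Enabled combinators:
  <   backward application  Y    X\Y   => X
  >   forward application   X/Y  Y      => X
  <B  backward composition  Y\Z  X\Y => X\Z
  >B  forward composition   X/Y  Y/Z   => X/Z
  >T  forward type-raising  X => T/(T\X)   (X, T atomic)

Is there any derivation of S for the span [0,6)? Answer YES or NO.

[0,6] S   >
  [0,1] "map" : S/NP
  [1,6] NP   <
    [1,5] PP\NP   >
      [1,3] (PP\NP)/N   >
        [1,2] "no" : ((PP\NP)/N)/S
        [2,3] "some" : S
      [3,5] N   <
        [3,4] "cat" : N\NP
        [4,5] "city" : N\(N\NP)
    [5,6] "read" : NP\(PP\NP)

YES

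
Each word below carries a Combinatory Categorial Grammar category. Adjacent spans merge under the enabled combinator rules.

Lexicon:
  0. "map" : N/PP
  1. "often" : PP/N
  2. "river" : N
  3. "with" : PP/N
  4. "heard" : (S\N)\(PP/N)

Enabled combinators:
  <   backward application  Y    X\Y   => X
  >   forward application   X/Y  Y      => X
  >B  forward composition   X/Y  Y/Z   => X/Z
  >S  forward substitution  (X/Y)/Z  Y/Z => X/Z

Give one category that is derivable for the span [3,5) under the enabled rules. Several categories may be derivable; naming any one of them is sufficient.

S\N

[0,5] S   <
  [0,3] N   >
    [0,1] "map" : N/PP
    [1,3] PP   >
      [1,2] "often" : PP/N
      [2,3] "river" : N
  [3,5] S\N   <
    [3,4] "with" : PP/N
    [4,5] "heard" : (S\N)\(PP/N)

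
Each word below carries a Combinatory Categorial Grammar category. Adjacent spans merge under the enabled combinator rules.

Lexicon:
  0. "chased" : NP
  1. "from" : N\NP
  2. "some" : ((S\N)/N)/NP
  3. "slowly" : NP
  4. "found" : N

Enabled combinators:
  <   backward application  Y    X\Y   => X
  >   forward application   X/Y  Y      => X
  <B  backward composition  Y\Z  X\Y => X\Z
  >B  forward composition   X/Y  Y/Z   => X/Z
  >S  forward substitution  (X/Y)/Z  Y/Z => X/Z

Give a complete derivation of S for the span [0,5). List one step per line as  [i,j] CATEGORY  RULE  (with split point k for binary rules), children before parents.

[0,1] NP  lex  "chased"
[1,2] N\NP  lex  "from"
[0,2] N  <  k=1
[2,3] ((S\N)/N)/NP  lex  "some"
[3,4] NP  lex  "slowly"
[2,4] (S\N)/N  >  k=3
[4,5] N  lex  "found"
[2,5] S\N  >  k=4
[0,5] S  <  k=2

[0,5] S   <
  [0,2] N   <
    [0,1] "chased" : NP
    [1,2] "from" : N\NP
  [2,5] S\N   >
    [2,4] (S\N)/N   >
      [2,3] "some" : ((S\N)/N)/NP
      [3,4] "slowly" : NP
    [4,5] "found" : N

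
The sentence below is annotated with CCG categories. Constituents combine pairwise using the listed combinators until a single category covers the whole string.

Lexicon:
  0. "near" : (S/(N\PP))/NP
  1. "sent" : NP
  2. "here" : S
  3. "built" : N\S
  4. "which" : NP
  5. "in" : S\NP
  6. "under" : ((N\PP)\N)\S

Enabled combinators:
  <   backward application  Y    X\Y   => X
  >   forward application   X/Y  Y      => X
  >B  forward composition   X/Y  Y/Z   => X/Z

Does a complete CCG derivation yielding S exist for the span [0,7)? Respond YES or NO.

YES

[0,7] S   >
  [0,2] S/(N\PP)   >
    [0,1] "near" : (S/(N\PP))/NP
    [1,2] "sent" : NP
  [2,7] N\PP   <
    [2,4] N   <
      [2,3] "here" : S
      [3,4] "built" : N\S
    [4,7] (N\PP)\N   <
      [4,6] S   <
        [4,5] "which" : NP
        [5,6] "in" : S\NP
      [6,7] "under" : ((N\PP)\N)\S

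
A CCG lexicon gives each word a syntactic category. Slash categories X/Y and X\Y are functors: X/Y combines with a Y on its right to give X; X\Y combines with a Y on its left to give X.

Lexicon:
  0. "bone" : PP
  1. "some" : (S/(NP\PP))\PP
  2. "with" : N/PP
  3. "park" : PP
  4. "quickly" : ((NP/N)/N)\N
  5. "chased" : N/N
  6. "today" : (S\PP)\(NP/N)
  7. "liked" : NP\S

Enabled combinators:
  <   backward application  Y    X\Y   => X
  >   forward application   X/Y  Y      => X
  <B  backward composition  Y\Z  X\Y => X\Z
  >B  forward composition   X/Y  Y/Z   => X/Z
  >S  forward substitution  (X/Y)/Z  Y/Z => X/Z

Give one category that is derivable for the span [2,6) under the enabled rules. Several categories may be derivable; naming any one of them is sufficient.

NP/N

[0,8] S   >
  [0,2] S/(NP\PP)   <
    [0,1] "bone" : PP
    [1,2] "some" : (S/(NP\PP))\PP
  [2,8] NP\PP   <B
    [2,7] S\PP   <
      [2,6] NP/N   >S
        [2,5] (NP/N)/N   <
          [2,4] N   >
            [2,3] "with" : N/PP
            [3,4] "park" : PP
          [4,5] "quickly" : ((NP/N)/N)\N
        [5,6] "chased" : N/N
      [6,7] "today" : (S\PP)\(NP/N)
    [7,8] "liked" : NP\S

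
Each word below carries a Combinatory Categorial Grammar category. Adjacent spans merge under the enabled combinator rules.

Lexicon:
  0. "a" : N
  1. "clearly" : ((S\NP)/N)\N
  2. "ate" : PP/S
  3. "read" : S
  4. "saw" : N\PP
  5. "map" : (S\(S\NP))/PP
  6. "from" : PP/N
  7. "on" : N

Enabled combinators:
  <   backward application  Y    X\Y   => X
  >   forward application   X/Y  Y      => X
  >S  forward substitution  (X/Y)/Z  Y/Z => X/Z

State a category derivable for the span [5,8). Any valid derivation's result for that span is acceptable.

[0,8] S   <
  [0,5] S\NP   >
    [0,2] (S\NP)/N   <
      [0,1] "a" : N
      [1,2] "clearly" : ((S\NP)/N)\N
    [2,5] N   <
      [2,4] PP   >
        [2,3] "ate" : PP/S
        [3,4] "read" : S
      [4,5] "saw" : N\PP
  [5,8] S\(S\NP)   >
    [5,6] "map" : (S\(S\NP))/PP
    [6,8] PP   >
      [6,7] "from" : PP/N
      [7,8] "on" : N

S\(S\NP)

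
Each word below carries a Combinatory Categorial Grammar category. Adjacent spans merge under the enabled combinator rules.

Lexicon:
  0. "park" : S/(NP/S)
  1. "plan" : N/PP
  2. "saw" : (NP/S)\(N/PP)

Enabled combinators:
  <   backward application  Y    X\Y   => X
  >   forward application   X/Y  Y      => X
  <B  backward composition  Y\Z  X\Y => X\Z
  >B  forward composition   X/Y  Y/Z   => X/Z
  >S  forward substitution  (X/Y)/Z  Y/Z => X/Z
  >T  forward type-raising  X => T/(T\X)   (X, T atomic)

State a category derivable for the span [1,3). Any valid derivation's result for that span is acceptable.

[0,3] S   >
  [0,1] "park" : S/(NP/S)
  [1,3] NP/S   <
    [1,2] "plan" : N/PP
    [2,3] "saw" : (NP/S)\(N/PP)

NP/S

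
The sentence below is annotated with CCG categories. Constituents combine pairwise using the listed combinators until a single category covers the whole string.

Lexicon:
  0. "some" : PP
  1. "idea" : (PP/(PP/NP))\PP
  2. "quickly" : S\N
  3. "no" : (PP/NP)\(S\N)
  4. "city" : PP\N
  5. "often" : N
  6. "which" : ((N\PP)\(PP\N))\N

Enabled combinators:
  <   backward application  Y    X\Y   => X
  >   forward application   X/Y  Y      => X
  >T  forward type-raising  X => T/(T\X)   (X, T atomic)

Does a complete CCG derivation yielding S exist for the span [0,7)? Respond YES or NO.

NO

PP (PP/(PP/NP))\PP S\N (PP/NP)\(S\N) PP\N N ((N\PP)\(PP\N))\N
CKY chart[0,7] = {N, N/(N\N), NP/(NP\N), PP/(PP\N), S/(S\N)}; S ∉ chart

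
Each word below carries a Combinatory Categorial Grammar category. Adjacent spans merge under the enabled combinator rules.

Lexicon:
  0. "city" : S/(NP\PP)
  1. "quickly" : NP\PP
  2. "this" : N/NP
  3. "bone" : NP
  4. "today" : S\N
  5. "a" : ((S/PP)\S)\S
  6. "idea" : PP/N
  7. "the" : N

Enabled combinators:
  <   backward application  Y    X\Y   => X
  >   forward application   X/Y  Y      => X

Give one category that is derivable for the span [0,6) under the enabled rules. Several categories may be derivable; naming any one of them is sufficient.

[0,8] S   >
  [0,6] S/PP   <
    [0,2] S   >
      [0,1] "city" : S/(NP\PP)
      [1,2] "quickly" : NP\PP
    [2,6] (S/PP)\S   <
      [2,5] S   <
        [2,4] N   >
          [2,3] "this" : N/NP
          [3,4] "bone" : NP
        [4,5] "today" : S\N
      [5,6] "a" : ((S/PP)\S)\S
  [6,8] PP   >
    [6,7] "idea" : PP/N
    [7,8] "the" : N

S/PP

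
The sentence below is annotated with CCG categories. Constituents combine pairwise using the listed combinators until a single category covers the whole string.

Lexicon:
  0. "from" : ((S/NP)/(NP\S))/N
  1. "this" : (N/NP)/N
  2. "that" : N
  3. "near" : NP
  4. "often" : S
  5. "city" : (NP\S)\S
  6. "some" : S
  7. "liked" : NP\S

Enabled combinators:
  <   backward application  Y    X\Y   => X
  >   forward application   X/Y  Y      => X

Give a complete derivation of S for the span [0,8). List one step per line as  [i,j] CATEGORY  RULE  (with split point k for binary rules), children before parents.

[0,1] ((S/NP)/(NP\S))/N  lex  "from"
[1,2] (N/NP)/N  lex  "this"
[2,3] N  lex  "that"
[1,3] N/NP  >  k=2
[3,4] NP  lex  "near"
[1,4] N  >  k=3
[0,4] (S/NP)/(NP\S)  >  k=1
[4,5] S  lex  "often"
[5,6] (NP\S)\S  lex  "city"
[4,6] NP\S  <  k=5
[0,6] S/NP  >  k=4
[6,7] S  lex  "some"
[7,8] NP\S  lex  "liked"
[6,8] NP  <  k=7
[0,8] S  >  k=6

[0,8] S   >
  [0,6] S/NP   >
    [0,4] (S/NP)/(NP\S)   >
      [0,1] "from" : ((S/NP)/(NP\S))/N
      [1,4] N   >
        [1,3] N/NP   >
          [1,2] "this" : (N/NP)/N
          [2,3] "that" : N
        [3,4] "near" : NP
    [4,6] NP\S   <
      [4,5] "often" : S
      [5,6] "city" : (NP\S)\S
  [6,8] NP   <
    [6,7] "some" : S
    [7,8] "liked" : NP\S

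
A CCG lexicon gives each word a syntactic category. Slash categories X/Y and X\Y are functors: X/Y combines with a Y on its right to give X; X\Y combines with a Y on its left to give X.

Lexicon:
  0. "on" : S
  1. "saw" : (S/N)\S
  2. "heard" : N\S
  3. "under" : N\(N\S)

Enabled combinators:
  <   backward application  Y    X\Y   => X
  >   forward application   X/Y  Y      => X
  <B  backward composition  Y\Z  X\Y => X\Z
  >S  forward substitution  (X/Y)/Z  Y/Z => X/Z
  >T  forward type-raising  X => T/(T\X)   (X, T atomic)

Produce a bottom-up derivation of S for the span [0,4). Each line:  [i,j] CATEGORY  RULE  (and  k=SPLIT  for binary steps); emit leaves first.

[0,1] S  lex  "on"
[1,2] (S/N)\S  lex  "saw"
[0,2] S/N  <  k=1
[2,3] N\S  lex  "heard"
[3,4] N\(N\S)  lex  "under"
[2,4] N  <  k=3
[0,4] S  >  k=2

[0,4] S   >
  [0,2] S/N   <
    [0,1] "on" : S
    [1,2] "saw" : (S/N)\S
  [2,4] N   <
    [2,3] "heard" : N\S
    [3,4] "under" : N\(N\S)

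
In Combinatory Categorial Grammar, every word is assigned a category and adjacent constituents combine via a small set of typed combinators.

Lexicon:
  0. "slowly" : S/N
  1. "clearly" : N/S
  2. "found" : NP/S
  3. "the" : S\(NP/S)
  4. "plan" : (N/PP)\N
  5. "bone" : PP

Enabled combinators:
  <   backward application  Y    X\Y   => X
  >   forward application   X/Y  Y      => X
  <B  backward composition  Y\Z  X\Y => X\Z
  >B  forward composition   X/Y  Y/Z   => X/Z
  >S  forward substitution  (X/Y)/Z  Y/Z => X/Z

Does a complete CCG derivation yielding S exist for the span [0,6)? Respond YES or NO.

[0,6] S   >
  [0,1] "slowly" : S/N
  [1,6] N   >
    [1,5] N/PP   <
      [1,4] N   >
        [1,2] "clearly" : N/S
        [2,4] S   <
          [2,3] "found" : NP/S
          [3,4] "the" : S\(NP/S)
      [4,5] "plan" : (N/PP)\N
    [5,6] "bone" : PP

YES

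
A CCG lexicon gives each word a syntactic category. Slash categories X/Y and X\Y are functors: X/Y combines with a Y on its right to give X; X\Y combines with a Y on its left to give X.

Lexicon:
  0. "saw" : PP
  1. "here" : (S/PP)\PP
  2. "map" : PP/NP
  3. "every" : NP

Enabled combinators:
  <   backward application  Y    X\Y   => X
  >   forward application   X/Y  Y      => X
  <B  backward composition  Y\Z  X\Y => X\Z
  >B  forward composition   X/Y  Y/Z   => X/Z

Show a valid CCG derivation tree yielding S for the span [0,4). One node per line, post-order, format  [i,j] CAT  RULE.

[0,4] S   >
  [0,3] S/NP   >B
    [0,2] S/PP   <
      [0,1] "saw" : PP
      [1,2] "here" : (S/PP)\PP
    [2,3] "map" : PP/NP
  [3,4] "every" : NP

[0,1] PP  lex  "saw"
[1,2] (S/PP)\PP  lex  "here"
[0,2] S/PP  <  k=1
[2,3] PP/NP  lex  "map"
[0,3] S/NP  >B  k=2
[3,4] NP  lex  "every"
[0,4] S  >  k=3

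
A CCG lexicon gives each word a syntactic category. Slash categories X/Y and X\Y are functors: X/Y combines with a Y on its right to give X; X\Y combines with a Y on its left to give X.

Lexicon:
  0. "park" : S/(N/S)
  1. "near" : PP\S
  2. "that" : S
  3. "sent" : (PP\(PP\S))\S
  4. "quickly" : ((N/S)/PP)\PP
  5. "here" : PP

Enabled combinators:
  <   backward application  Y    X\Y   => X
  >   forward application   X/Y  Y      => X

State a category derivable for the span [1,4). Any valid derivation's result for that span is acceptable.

PP

[0,6] S   >
  [0,1] "park" : S/(N/S)
  [1,6] N/S   >
    [1,5] (N/S)/PP   <
      [1,4] PP   <
        [1,2] "near" : PP\S
        [2,4] PP\(PP\S)   <
          [2,3] "that" : S
          [3,4] "sent" : (PP\(PP\S))\S
      [4,5] "quickly" : ((N/S)/PP)\PP
    [5,6] "here" : PP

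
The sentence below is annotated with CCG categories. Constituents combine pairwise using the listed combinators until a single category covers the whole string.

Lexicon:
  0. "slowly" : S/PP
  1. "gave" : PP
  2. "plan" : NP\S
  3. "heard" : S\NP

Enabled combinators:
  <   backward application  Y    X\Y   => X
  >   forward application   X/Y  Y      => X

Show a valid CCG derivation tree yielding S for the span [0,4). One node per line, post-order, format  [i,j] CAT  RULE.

[0,1] S/PP  lex  "slowly"
[1,2] PP  lex  "gave"
[0,2] S  >  k=1
[2,3] NP\S  lex  "plan"
[0,3] NP  <  k=2
[3,4] S\NP  lex  "heard"
[0,4] S  <  k=3

[0,4] S   <
  [0,3] NP   <
    [0,2] S   >
      [0,1] "slowly" : S/PP
      [1,2] "gave" : PP
    [2,3] "plan" : NP\S
  [3,4] "heard" : S\NP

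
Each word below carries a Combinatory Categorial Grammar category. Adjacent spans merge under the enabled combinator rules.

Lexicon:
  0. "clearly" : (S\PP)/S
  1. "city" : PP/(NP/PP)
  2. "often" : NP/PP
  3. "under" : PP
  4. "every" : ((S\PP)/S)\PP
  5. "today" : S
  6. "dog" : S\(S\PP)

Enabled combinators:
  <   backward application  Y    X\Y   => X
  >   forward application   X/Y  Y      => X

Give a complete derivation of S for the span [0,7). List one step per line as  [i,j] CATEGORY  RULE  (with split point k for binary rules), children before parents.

[0,7] S   <
  [0,6] S\PP   >
    [0,1] "clearly" : (S\PP)/S
    [1,6] S   <
      [1,3] PP   >
        [1,2] "city" : PP/(NP/PP)
        [2,3] "often" : NP/PP
      [3,6] S\PP   >
        [3,5] (S\PP)/S   <
          [3,4] "under" : PP
          [4,5] "every" : ((S\PP)/S)\PP
        [5,6] "today" : S
  [6,7] "dog" : S\(S\PP)

[0,1] (S\PP)/S  lex  "clearly"
[1,2] PP/(NP/PP)  lex  "city"
[2,3] NP/PP  lex  "often"
[1,3] PP  >  k=2
[3,4] PP  lex  "under"
[4,5] ((S\PP)/S)\PP  lex  "every"
[3,5] (S\PP)/S  <  k=4
[5,6] S  lex  "today"
[3,6] S\PP  >  k=5
[1,6] S  <  k=3
[0,6] S\PP  >  k=1
[6,7] S\(S\PP)  lex  "dog"
[0,7] S  <  k=6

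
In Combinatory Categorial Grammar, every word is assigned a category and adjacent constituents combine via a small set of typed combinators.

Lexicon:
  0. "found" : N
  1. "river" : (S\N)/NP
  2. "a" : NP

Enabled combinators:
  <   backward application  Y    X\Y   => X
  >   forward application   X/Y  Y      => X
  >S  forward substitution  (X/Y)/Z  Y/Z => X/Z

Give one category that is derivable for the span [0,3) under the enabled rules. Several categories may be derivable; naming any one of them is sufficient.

S

[0,3] S   <
  [0,1] "found" : N
  [1,3] S\N   >
    [1,2] "river" : (S\N)/NP
    [2,3] "a" : NP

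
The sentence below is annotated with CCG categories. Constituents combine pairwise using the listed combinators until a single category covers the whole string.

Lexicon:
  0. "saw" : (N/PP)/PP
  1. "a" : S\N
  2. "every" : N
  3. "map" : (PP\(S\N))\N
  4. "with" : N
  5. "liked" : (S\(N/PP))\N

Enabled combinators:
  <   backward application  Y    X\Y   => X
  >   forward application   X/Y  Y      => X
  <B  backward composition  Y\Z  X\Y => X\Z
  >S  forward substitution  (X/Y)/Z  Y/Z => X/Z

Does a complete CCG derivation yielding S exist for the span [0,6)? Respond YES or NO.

YES

[0,6] S   <
  [0,4] N/PP   >
    [0,1] "saw" : (N/PP)/PP
    [1,4] PP   <
      [1,2] "a" : S\N
      [2,4] PP\(S\N)   <
        [2,3] "every" : N
        [3,4] "map" : (PP\(S\N))\N
  [4,6] S\(N/PP)   <
    [4,5] "with" : N
    [5,6] "liked" : (S\(N/PP))\N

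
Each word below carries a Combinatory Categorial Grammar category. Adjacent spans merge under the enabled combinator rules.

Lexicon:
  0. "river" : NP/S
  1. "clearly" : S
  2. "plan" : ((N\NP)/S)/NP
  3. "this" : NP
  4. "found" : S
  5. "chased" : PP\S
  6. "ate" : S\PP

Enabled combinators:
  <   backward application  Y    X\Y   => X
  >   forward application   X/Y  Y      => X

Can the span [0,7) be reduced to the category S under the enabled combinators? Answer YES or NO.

NP/S S ((N\NP)/S)/NP NP S PP\S S\PP
CKY chart[0,7] = {N}; S ∉ chart

NO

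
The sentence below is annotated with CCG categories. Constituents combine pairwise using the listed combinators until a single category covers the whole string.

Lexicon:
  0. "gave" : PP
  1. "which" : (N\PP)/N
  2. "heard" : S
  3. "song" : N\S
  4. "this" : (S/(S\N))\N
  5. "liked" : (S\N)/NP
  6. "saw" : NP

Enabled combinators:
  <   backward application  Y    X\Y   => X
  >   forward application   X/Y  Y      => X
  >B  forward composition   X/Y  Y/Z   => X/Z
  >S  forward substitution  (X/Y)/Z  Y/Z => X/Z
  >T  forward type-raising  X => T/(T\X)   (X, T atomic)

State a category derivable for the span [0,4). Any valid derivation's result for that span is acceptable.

[0,7] S   >
  [0,5] S/(S\N)   <
    [0,4] N   <
      [0,1] "gave" : PP
      [1,4] N\PP   >
        [1,2] "which" : (N\PP)/N
        [2,4] N   >
          [2,3] N/(N\S)   >T
            [2,3] "heard" : S
          [3,4] "song" : N\S
    [4,5] "this" : (S/(S\N))\N
  [5,7] S\N   >
    [5,6] "liked" : (S\N)/NP
    [6,7] "saw" : NP

N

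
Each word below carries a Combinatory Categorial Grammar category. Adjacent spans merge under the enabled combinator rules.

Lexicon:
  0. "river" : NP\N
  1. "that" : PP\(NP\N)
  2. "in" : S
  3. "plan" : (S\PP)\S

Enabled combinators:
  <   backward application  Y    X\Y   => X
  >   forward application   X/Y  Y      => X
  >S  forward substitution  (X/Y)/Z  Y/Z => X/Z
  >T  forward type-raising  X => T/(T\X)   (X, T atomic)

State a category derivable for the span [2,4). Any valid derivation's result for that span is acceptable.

[0,4] S   <
  [0,2] PP   <
    [0,1] "river" : NP\N
    [1,2] "that" : PP\(NP\N)
  [2,4] S\PP   <
    [2,3] "in" : S
    [3,4] "plan" : (S\PP)\S

S\PP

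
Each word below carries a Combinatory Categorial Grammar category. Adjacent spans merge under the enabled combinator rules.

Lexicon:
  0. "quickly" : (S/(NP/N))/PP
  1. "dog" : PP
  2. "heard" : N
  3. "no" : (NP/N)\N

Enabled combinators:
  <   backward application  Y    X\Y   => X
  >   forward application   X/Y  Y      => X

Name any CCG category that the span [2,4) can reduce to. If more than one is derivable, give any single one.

NP/N

[0,4] S   >
  [0,2] S/(NP/N)   >
    [0,1] "quickly" : (S/(NP/N))/PP
    [1,2] "dog" : PP
  [2,4] NP/N   <
    [2,3] "heard" : N
    [3,4] "no" : (NP/N)\N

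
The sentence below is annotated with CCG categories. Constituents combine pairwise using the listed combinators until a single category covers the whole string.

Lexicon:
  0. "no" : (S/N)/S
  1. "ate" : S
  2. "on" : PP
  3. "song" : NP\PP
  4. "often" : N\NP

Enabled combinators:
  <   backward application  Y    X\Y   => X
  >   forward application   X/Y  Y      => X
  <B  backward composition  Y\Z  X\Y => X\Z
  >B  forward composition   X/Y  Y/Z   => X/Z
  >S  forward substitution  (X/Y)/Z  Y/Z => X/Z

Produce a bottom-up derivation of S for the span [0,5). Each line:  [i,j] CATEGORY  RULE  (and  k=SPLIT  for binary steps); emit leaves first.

[0,1] (S/N)/S  lex  "no"
[1,2] S  lex  "ate"
[0,2] S/N  >  k=1
[2,3] PP  lex  "on"
[3,4] NP\PP  lex  "song"
[4,5] N\NP  lex  "often"
[3,5] N\PP  <B  k=4
[2,5] N  <  k=3
[0,5] S  >  k=2

[0,5] S   >
  [0,2] S/N   >
    [0,1] "no" : (S/N)/S
    [1,2] "ate" : S
  [2,5] N   <
    [2,3] "on" : PP
    [3,5] N\PP   <B
      [3,4] "song" : NP\PP
      [4,5] "often" : N\NP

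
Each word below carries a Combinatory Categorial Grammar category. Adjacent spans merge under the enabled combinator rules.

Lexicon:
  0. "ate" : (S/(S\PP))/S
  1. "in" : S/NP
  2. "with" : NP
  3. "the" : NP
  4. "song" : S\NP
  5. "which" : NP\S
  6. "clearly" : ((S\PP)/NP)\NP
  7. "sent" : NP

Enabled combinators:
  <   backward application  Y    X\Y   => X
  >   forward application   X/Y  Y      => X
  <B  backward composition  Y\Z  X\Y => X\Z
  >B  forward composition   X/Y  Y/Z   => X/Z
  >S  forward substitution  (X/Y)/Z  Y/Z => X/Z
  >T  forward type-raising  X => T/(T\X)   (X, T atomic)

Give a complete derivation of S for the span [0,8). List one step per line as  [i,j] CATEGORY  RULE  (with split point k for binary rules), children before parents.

[0,1] (S/(S\PP))/S  lex  "ate"
[1,2] S/NP  lex  "in"
[2,3] NP  lex  "with"
[1,3] S  >  k=2
[0,3] S/(S\PP)  >  k=1
[3,4] NP  lex  "the"
[3,4] S/(S\NP)  >T
[4,5] S\NP  lex  "song"
[3,5] S  >  k=4
[5,6] NP\S  lex  "which"
[3,6] NP  <  k=5
[6,7] ((S\PP)/NP)\NP  lex  "clearly"
[3,7] (S\PP)/NP  <  k=6
[7,8] NP  lex  "sent"
[3,8] S\PP  >  k=7
[0,8] S  >  k=3

[0,8] S   >
  [0,3] S/(S\PP)   >
    [0,1] "ate" : (S/(S\PP))/S
    [1,3] S   >
      [1,2] "in" : S/NP
      [2,3] "with" : NP
  [3,8] S\PP   >
    [3,7] (S\PP)/NP   <
      [3,6] NP   <
        [3,5] S   >
          [3,4] S/(S\NP)   >T
            [3,4] "the" : NP
          [4,5] "song" : S\NP
        [5,6] "which" : NP\S
      [6,7] "clearly" : ((S\PP)/NP)\NP
    [7,8] "sent" : NP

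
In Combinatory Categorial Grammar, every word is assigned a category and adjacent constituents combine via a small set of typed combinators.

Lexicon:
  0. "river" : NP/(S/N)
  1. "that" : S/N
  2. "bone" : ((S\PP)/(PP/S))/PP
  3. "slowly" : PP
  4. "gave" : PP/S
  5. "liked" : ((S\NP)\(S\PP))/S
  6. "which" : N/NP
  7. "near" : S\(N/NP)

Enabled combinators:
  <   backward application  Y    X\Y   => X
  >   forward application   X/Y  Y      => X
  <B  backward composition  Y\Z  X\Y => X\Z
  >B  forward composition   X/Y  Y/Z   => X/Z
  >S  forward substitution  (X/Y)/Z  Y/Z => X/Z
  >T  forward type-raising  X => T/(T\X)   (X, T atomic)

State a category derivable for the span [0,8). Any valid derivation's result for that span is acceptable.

S

[0,8] S   <
  [0,2] NP   >
    [0,1] "river" : NP/(S/N)
    [1,2] "that" : S/N
  [2,8] S\NP   <
    [2,5] S\PP   >
      [2,4] (S\PP)/(PP/S)   >
        [2,3] "bone" : ((S\PP)/(PP/S))/PP
        [3,4] "slowly" : PP
      [4,5] "gave" : PP/S
    [5,8] (S\NP)\(S\PP)   >
      [5,6] "liked" : ((S\NP)\(S\PP))/S
      [6,8] S   <
        [6,7] "which" : N/NP
        [7,8] "near" : S\(N/NP)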